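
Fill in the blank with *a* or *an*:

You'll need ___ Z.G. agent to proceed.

The indefinite article is chosen by the initial *sound* of the following word, not its spelling.
The initialism *Z.G.* is read letter by letter; the first letter, Z, is pronounced /ziː/, which begins with a consonant sound.
So the article is *a*: You'll need a Z.G. agent to proceed.

a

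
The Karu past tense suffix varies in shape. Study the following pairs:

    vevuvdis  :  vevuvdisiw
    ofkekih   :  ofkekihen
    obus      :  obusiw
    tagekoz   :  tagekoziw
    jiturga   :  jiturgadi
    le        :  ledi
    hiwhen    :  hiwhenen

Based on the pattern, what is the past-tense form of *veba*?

The pattern is sibilance of the final sound: -iw when the stem ends in a sibilant (*vevuvdis*, *obus*, *tagekoz*); -en when the stem ends in a non-sibilant consonant (*ofkekih*, *hiwhen*); -di when the stem ends in a vowel (*jiturga*, *le*).
Since the final sound of *veba* is /a/ (a vowel), it takes -di, giving *vebadi*.

vebadi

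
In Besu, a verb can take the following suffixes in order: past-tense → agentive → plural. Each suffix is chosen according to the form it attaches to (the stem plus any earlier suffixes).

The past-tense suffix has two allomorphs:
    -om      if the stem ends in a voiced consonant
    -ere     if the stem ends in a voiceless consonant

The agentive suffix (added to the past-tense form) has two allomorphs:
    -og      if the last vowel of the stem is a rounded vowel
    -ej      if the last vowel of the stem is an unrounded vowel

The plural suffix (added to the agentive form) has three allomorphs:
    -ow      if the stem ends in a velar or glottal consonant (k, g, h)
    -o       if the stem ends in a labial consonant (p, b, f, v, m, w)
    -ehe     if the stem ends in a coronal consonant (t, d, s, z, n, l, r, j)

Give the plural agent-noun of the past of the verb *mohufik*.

Since the final consonant of *mohufik* is /k/ (voiceless), it takes -ere, giving *mohufikere*.
The past-tense form *mohufikere*: last vowel = /e/, an unrounded vowel → -ej → *mohufikereej*.
Since the final consonant of the agentive form *mohufikereej* is /j/ (coronal), it takes -ehe, giving *mohufikereejehe*.

mohufikereejehe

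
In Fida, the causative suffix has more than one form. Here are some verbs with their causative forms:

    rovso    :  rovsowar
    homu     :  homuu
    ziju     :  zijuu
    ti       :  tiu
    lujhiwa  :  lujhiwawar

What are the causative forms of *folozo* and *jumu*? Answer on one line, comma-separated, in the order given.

folozowar, jumuu

The pattern is height harmony: -u when the last vowel of the stem is a high vowel (*homu*, *ziju*, *ti*); -war when the last vowel of the stem is a non-high vowel (*rovso*, *lujhiwa*).
*folozo* — last vowel /o/ (a non-high vowel) → -war → *folozowar*.
*jumu*: last vowel = /u/, a high vowel → -u → *jumuu*.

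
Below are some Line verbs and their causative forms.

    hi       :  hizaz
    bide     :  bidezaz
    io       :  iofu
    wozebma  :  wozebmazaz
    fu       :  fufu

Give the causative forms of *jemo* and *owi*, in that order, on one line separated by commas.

Looking at the last vowel of each stem: -fu when the last vowel of the stem is a rounded vowel (*io*, *fu*); -zaz when the last vowel of the stem is an unrounded vowel (*hi*, *bide*, *wozebma*).
*jemo*: last vowel = /o/, a rounded vowel → -fu → *jemofu*.
Since the last vowel of *owi* is /i/ (an unrounded vowel), it takes -zaz, giving *owizaz*.

jemofu, owizaz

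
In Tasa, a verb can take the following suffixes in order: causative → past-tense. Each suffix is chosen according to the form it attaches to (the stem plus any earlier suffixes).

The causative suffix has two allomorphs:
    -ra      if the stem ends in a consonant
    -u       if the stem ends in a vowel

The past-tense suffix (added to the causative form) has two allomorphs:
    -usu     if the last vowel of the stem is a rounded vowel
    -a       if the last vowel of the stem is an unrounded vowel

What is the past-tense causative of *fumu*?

*fumu*: final sound = /u/, a vowel → -u → *fumuu*.
Since the last vowel of the causative form *fumuu* is /u/ (a rounded vowel), it takes -usu, giving *fumuuusu*.

fumuuusu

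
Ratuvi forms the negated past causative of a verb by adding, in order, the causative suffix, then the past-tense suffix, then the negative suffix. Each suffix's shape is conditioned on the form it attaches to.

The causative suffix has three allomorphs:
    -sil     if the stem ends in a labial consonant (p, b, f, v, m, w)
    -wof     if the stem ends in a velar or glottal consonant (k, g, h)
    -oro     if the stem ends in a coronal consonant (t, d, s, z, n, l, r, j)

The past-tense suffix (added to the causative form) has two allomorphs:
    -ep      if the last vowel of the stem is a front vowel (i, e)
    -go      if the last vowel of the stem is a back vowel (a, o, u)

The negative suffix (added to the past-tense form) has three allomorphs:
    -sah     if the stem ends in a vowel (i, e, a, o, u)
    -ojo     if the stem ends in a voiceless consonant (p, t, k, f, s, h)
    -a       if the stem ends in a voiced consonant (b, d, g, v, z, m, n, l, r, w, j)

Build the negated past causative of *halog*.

halogwofgosah

The final consonant of *halog* is /g/, which is velar/glottal, so the causative suffix is -wof, giving *halogwof*.
The last vowel of the causative form *halogwof* is /o/, which is a back vowel, so the past-tense suffix is -go, giving *halogwofgo*.
Since the final sound of the past-tense form *halogwofgo* is /o/ (a vowel), it takes -sah, giving *halogwofgosah*.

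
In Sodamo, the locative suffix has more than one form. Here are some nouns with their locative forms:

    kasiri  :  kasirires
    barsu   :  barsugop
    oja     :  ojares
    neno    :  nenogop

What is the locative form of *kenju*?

kenjugop

The suffix is conditioned by the last vowel: -gop when the last vowel of the stem is a rounded vowel (*barsu*, *neno*); -res when the last vowel of the stem is an unrounded vowel (*kasiri*, *oja*).
The last vowel of *kenju* is /u/, which is a rounded vowel, so the suffix is -gop, giving *kenjugop*.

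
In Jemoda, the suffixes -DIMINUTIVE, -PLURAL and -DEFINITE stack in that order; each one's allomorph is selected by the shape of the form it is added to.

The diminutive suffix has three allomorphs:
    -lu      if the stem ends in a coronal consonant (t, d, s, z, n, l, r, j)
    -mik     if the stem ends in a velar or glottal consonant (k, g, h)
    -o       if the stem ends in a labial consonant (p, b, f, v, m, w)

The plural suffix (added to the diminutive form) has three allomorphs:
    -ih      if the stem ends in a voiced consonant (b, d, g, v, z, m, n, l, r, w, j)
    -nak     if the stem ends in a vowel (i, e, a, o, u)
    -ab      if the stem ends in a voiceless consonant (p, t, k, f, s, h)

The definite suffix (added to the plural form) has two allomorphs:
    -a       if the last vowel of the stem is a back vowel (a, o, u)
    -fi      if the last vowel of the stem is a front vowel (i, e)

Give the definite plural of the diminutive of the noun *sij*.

sijlunaka

*sij*: final consonant = /j/, coronal → -lu → *sijlu*.
The final sound of the diminutive form *sijlu* is /u/, which is a vowel, so the plural suffix is -nak, giving *sijlunak*.
The plural form *sijlunak* — last vowel /a/ (a back vowel) → -a → *sijlunaka*.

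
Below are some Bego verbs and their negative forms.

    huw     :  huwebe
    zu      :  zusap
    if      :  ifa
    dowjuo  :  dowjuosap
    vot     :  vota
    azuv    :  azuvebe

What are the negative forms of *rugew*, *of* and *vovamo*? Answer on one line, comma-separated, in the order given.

The pattern is voicing of the final sound: -a when the stem ends in a voiceless consonant (*if*, *vot*); -ebe when the stem ends in a voiced consonant (*huw*, *azuv*); -sap when the stem ends in a vowel (*zu*, *dowjuo*).
Since the final sound of *rugew* is /w/ (a voiced consonant), it takes -ebe, giving *rugewebe*.
*of* — final sound /f/ (a voiceless consonant) → -a → *ofa*.
The final sound of *vovamo* is /o/, which is a vowel, so the suffix is -sap, giving *vovamosap*.

rugewebe, ofa, vovamosap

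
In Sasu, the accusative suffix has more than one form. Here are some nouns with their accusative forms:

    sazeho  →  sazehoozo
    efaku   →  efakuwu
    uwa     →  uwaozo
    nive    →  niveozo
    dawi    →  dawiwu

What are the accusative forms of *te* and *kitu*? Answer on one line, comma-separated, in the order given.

teozo, kituwu

The alternation tracks the last vowel of the stem — -wu when the last vowel of the stem is a high vowel (*efaku*, *dawi*); -ozo when the last vowel of the stem is a non-high vowel (*sazeho*, *uwa*, *nive*).
Since the last vowel of *te* is /e/ (a non-high vowel), it takes -ozo, giving *teozo*.
Since the last vowel of *kitu* is /u/ (a high vowel), it takes -wu, giving *kituwu*.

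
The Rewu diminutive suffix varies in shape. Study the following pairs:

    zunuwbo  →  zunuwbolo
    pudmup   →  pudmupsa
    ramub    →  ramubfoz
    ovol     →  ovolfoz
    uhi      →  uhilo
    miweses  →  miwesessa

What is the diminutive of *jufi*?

jufilo

The suffix is conditioned by the final sound: -sa when the stem ends in a voiceless consonant (*pudmup*, *miweses*); -foz when the stem ends in a voiced consonant (*ramub*, *ovol*); -lo when the stem ends in a vowel (*zunuwbo*, *uhi*).
The final sound of *jufi* is /i/, which is a vowel, so the suffix is -lo, giving *jufilo*.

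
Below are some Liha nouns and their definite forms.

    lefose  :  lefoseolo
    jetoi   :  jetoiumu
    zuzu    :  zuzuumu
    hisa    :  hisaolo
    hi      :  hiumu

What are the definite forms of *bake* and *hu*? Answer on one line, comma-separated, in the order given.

bakeolo, huumu

The pattern is height harmony: -umu when the last vowel of the stem is a high vowel (*jetoi*, *zuzu*, *hi*); -olo when the last vowel of the stem is a non-high vowel (*lefose*, *hisa*).
Since the last vowel of *bake* is /e/ (a non-high vowel), it takes -olo, giving *bakeolo*.
Since the last vowel of *hu* is /u/ (a high vowel), it takes -umu, giving *huumu*.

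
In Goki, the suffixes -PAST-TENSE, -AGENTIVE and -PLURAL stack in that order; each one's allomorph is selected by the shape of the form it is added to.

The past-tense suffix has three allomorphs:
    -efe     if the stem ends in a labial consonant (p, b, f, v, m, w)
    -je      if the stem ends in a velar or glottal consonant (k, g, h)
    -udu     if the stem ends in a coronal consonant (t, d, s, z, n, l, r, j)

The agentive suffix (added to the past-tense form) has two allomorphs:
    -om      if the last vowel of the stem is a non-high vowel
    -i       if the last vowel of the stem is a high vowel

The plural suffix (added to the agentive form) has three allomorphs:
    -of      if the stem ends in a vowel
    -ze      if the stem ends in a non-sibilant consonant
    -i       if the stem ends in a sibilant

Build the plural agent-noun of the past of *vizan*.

The final consonant of *vizan* is /n/, which is coronal, so the past-tense suffix is -udu, giving *vizanudu*.
The past-tense form *vizanudu* — last vowel /u/ (a high vowel) → -i → *vizanudui*.
The agentive form *vizanudui*: final sound = /i/, a vowel → -of → *vizanuduiof*.

vizanuduiof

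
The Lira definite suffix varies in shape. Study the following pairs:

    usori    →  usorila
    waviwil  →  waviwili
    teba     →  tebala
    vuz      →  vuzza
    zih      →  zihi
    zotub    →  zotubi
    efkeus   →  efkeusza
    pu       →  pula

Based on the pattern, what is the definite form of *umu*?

umula

The pattern is sibilance of the final sound: -za when the stem ends in a sibilant (*vuz*, *efkeus*); -i when the stem ends in a non-sibilant consonant (*waviwil*, *zih*, *zotub*); -la when the stem ends in a vowel (*usori*, *teba*, *pu*).
*umu*: final sound = /u/, a vowel → -la → *umula*.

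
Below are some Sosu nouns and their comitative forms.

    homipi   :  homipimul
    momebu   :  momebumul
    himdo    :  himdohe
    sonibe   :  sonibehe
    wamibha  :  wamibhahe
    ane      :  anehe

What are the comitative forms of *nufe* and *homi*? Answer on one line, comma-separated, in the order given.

Looking at the last vowel of each stem: -mul when the last vowel of the stem is a high vowel (*homipi*, *momebu*); -he when the last vowel of the stem is a non-high vowel (*himdo*, *sonibe*, *wamibha*, *ane*).
*nufe*: last vowel = /e/, a non-high vowel → -he → *nufehe*.
*homi*: last vowel = /i/, a high vowel → -mul → *homimul*.

nufehe, homimul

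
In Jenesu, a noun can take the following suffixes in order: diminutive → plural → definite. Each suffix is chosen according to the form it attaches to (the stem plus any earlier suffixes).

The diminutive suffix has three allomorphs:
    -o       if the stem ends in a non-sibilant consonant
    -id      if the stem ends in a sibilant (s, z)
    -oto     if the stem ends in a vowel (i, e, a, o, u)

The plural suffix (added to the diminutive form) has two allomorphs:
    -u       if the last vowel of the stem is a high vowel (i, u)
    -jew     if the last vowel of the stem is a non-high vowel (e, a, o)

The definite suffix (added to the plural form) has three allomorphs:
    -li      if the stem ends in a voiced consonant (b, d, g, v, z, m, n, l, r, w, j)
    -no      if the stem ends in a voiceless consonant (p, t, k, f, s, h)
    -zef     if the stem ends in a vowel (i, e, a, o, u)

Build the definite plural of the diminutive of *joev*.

The final sound of *joev* is /v/, which is a non-sibilant consonant, so the diminutive suffix is -o, giving *joevo*.
The diminutive form *joevo* — last vowel /o/ (a non-high vowel) → -jew → *joevojew*.
Since the final sound of the plural form *joevojew* is /w/ (a voiced consonant), it takes -li, giving *joevojewli*.

joevojewli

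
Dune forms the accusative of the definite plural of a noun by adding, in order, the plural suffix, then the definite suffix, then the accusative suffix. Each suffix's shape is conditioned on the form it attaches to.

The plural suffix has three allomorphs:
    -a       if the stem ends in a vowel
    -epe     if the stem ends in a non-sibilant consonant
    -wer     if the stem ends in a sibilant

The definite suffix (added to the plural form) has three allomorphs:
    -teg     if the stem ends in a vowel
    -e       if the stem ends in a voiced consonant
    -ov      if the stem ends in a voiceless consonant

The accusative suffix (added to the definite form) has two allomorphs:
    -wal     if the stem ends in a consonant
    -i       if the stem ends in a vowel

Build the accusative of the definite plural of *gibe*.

gibeategwal

*gibe* — final sound /e/ (a vowel) → -a → *gibea*.
The final sound of the plural form *gibea* is /a/, which is a vowel, so the definite suffix is -teg, giving *gibeateg*.
The definite form *gibeateg* — final sound /g/ (a consonant) → -wal → *gibeategwal*.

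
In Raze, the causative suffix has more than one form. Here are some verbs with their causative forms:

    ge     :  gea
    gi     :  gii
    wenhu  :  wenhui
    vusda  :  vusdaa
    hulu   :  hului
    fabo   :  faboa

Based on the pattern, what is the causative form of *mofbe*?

mofbea

Looking at the last vowel of each stem: -i when the last vowel of the stem is a high vowel (*gi*, *wenhu*, *hulu*); -a when the last vowel of the stem is a non-high vowel (*ge*, *vusda*, *fabo*).
Since the last vowel of *mofbe* is /e/ (a non-high vowel), it takes -a, giving *mofbea*.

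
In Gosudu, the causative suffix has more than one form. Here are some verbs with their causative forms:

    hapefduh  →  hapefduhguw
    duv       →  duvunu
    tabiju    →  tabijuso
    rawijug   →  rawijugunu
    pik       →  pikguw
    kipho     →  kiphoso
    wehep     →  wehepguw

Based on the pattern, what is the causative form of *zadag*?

zadagunu

Looking at the final sound of each stem: -guw when the stem ends in a voiceless consonant (*hapefduh*, *pik*, *wehep*); -unu when the stem ends in a voiced consonant (*duv*, *rawijug*); -so when the stem ends in a vowel (*tabiju*, *kipho*).
*zadag*: final sound = /g/, a voiced consonant → -unu → *zadagunu*.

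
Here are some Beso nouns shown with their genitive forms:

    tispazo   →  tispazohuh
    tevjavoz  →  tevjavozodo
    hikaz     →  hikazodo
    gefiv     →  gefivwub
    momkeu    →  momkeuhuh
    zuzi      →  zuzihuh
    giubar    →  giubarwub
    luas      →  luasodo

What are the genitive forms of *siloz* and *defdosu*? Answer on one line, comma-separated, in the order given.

silozodo, defdosuhuh

Looking at the final sound of each stem: -odo when the stem ends in a sibilant (*tevjavoz*, *hikaz*, *luas*); -wub when the stem ends in a non-sibilant consonant (*gefiv*, *giubar*); -huh when the stem ends in a vowel (*tispazo*, *momkeu*, *zuzi*).
*siloz*: final sound = /z/, a sibilant → -odo → *silozodo*.
Since the final sound of *defdosu* is /u/ (a vowel), it takes -huh, giving *defdosuhuh*.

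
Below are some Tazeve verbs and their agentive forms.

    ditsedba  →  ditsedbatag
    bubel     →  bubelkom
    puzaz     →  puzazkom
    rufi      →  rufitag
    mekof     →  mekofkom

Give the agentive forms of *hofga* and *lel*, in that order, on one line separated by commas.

hofgatag, lelkom

Looking at the final sound of each stem: -kom when the stem ends in a consonant (*bubel*, *puzaz*, *mekof*); -tag when the stem ends in a vowel (*ditsedba*, *rufi*).
*hofga*: final sound = /a/, a vowel → -tag → *hofgatag*.
The final sound of *lel* is /l/, which is a consonant, so the suffix is -kom, giving *lelkom*.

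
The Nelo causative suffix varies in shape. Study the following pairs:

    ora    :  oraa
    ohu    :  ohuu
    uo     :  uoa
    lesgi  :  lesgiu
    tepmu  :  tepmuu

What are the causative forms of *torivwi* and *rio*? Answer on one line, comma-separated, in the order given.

torivwiu, rioa

The pattern is height harmony: -u when the last vowel of the stem is a high vowel (*ohu*, *lesgi*, *tepmu*); -a when the last vowel of the stem is a non-high vowel (*ora*, *uo*).
*torivwi*: last vowel = /i/, a high vowel → -u → *torivwiu*.
*rio*: last vowel = /o/, a non-high vowel → -a → *rioa*.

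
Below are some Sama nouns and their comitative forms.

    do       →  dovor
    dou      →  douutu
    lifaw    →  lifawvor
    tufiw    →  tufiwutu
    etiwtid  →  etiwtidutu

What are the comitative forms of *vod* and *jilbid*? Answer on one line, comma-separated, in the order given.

The alternation tracks the last vowel of the stem — -utu when the last vowel of the stem is a high vowel (*dou*, *tufiw*, *etiwtid*); -vor when the last vowel of the stem is a non-high vowel (*do*, *lifaw*).
The last vowel of *vod* is /o/, which is a non-high vowel, so the suffix is -vor, giving *vodvor*.
Since the last vowel of *jilbid* is /i/ (a high vowel), it takes -utu, giving *jilbidutu*.

vodvor, jilbidutu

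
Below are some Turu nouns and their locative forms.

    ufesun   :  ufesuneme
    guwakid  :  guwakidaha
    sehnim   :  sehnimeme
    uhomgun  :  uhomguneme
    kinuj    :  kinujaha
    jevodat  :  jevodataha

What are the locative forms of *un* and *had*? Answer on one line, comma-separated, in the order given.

The suffix is conditioned by the final consonant: -eme when the stem ends in a nasal (*ufesun*, *sehnim*, *uhomgun*); -aha when the stem ends in a non-nasal consonant (*guwakid*, *kinuj*, *jevodat*).
Since the final consonant of *un* is /n/ (a nasal), it takes -eme, giving *uneme*.
*had* — final consonant /d/ (non-nasal) → -aha → *hadaha*.

uneme, hadaha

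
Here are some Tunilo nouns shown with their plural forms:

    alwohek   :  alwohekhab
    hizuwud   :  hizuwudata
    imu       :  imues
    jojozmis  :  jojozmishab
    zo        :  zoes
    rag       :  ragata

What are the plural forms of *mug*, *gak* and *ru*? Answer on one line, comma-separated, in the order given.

The alternation tracks the final sound of the stem — -hab when the stem ends in a voiceless consonant (*alwohek*, *jojozmis*); -ata when the stem ends in a voiced consonant (*hizuwud*, *rag*); -es when the stem ends in a vowel (*imu*, *zo*).
Since the final sound of *mug* is /g/ (a voiced consonant), it takes -ata, giving *mugata*.
Since the final sound of *gak* is /k/ (a voiceless consonant), it takes -hab, giving *gakhab*.
*ru*: final sound = /u/, a vowel → -es → *rues*.

mugata, gakhab, rues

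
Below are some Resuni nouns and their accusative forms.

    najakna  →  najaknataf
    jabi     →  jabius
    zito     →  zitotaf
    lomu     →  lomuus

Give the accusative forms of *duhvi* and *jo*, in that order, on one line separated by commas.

The pattern is height harmony: -us when the last vowel of the stem is a high vowel (*jabi*, *lomu*); -taf when the last vowel of the stem is a non-high vowel (*najakna*, *zito*).
The last vowel of *duhvi* is /i/, which is a high vowel, so the suffix is -us, giving *duhvius*.
*jo*: last vowel = /o/, a non-high vowel → -taf → *jotaf*.

duhvius, jotaf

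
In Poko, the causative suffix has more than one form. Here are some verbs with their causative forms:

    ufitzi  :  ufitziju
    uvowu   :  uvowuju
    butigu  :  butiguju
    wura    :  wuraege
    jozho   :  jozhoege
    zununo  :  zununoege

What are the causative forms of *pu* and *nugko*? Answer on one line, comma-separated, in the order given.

puju, nugkoege

The suffix is conditioned by the last vowel: -ju when the last vowel of the stem is a high vowel (*ufitzi*, *uvowu*, *butigu*); -ege when the last vowel of the stem is a non-high vowel (*wura*, *jozho*, *zununo*).
*pu*: last vowel = /u/, a high vowel → -ju → *puju*.
*nugko* — last vowel /o/ (a non-high vowel) → -ege → *nugkoege*.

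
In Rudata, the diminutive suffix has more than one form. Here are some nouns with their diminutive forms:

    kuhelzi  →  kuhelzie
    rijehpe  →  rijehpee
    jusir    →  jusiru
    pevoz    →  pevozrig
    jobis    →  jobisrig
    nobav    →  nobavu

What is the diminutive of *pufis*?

The suffix is conditioned by the final sound: -rig when the stem ends in a sibilant (*pevoz*, *jobis*); -u when the stem ends in a non-sibilant consonant (*jusir*, *nobav*); -e when the stem ends in a vowel (*kuhelzi*, *rijehpe*).
The final sound of *pufis* is /s/, which is a sibilant, so the suffix is -rig, giving *pufisrig*.

pufisrig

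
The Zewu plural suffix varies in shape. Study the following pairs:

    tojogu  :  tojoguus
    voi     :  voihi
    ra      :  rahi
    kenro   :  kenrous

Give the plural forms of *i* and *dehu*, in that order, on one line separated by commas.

The pattern is rounding harmony: -us when the last vowel of the stem is a rounded vowel (*tojogu*, *kenro*); -hi when the last vowel of the stem is an unrounded vowel (*voi*, *ra*).
The last vowel of *i* is /i/, which is an unrounded vowel, so the suffix is -hi, giving *ihi*.
*dehu* — last vowel /u/ (a rounded vowel) → -us → *dehuus*.

ihi, dehuus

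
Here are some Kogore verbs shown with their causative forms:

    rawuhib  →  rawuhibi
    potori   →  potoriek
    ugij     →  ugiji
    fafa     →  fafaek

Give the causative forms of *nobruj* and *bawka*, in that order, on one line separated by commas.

Looking at the final sound of each stem: -i when the stem ends in a consonant (*rawuhib*, *ugij*); -ek when the stem ends in a vowel (*potori*, *fafa*).
Since the final sound of *nobruj* is /j/ (a consonant), it takes -i, giving *nobruji*.
Since the final sound of *bawka* is /a/ (a vowel), it takes -ek, giving *bawkaek*.

nobruji, bawkaek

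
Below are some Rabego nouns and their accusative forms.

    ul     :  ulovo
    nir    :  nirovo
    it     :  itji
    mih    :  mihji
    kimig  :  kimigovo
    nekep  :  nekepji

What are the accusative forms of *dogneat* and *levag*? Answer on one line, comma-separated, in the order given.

dogneatji, levagovo

The pattern is voicing of the final consonant: -ji when the stem ends in a voiceless consonant (*it*, *mih*, *nekep*); -ovo when the stem ends in a voiced consonant (*ul*, *nir*, *kimig*).
*dogneat*: final consonant = /t/, voiceless → -ji → *dogneatji*.
*levag* — final consonant /g/ (voiced) → -ovo → *levagovo*.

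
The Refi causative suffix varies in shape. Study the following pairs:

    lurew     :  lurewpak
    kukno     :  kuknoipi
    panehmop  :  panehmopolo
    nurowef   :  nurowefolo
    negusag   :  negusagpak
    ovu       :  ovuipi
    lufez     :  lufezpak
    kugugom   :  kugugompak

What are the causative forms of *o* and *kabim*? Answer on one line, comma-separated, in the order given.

Looking at the final sound of each stem: -olo when the stem ends in a voiceless consonant (*panehmop*, *nurowef*); -pak when the stem ends in a voiced consonant (*lurew*, *negusag*, *lufez*, *kugugom*); -ipi when the stem ends in a vowel (*kukno*, *ovu*).
Since the final sound of *o* is /o/ (a vowel), it takes -ipi, giving *oipi*.
Since the final sound of *kabim* is /m/ (a voiced consonant), it takes -pak, giving *kabimpak*.

oipi, kabimpak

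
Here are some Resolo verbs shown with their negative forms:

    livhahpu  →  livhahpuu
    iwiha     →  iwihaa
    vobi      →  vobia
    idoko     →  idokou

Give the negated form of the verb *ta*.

The suffix is conditioned by the last vowel: -u when the last vowel of the stem is a rounded vowel (*livhahpu*, *idoko*); -a when the last vowel of the stem is an unrounded vowel (*iwiha*, *vobi*).
*ta* — last vowel /a/ (an unrounded vowel) → -a → *taa*.

taa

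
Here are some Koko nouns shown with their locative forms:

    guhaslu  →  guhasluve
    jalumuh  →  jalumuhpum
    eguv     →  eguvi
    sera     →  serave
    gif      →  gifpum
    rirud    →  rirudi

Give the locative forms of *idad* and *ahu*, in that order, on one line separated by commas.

idadi, ahuve

The alternation tracks the final sound of the stem — -pum when the stem ends in a voiceless consonant (*jalumuh*, *gif*); -i when the stem ends in a voiced consonant (*eguv*, *rirud*); -ve when the stem ends in a vowel (*guhaslu*, *sera*).
*idad* — final sound /d/ (a voiced consonant) → -i → *idadi*.
The final sound of *ahu* is /u/, which is a vowel, so the suffix is -ve, giving *ahuve*.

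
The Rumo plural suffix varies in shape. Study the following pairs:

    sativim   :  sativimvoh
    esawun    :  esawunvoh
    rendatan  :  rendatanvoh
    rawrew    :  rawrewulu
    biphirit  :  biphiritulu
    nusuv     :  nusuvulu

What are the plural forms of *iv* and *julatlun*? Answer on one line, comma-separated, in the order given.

ivulu, julatlunvoh

Looking at the final consonant of each stem: -voh when the stem ends in a nasal (*sativim*, *esawun*, *rendatan*); -ulu when the stem ends in a non-nasal consonant (*rawrew*, *biphirit*, *nusuv*).
Since the final consonant of *iv* is /v/ (non-nasal), it takes -ulu, giving *ivulu*.
*julatlun*: final consonant = /n/, a nasal → -voh → *julatlunvoh*.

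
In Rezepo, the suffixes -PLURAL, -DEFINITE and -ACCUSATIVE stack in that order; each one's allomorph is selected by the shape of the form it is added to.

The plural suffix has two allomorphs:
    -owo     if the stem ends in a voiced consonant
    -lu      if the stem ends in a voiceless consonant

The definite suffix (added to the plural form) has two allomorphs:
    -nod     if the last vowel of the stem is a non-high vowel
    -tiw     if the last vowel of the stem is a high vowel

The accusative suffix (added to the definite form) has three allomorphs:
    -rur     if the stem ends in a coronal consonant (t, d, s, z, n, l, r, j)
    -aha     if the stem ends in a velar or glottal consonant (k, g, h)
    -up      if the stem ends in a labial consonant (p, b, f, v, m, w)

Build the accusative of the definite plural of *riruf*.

Since the final consonant of *riruf* is /f/ (voiceless), it takes -lu, giving *riruflu*.
The last vowel of the plural form *riruflu* is /u/, which is a high vowel, so the definite suffix is -tiw, giving *riruflutiw*.
The final consonant of the definite form *riruflutiw* is /w/, which is labial, so the accusative suffix is -up, giving *riruflutiwup*.

riruflutiwup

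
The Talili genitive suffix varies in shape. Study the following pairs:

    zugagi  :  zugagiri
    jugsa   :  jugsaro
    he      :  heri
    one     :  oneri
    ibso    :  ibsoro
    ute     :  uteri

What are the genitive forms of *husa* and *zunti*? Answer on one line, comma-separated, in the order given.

husaro, zuntiri

The alternation tracks the last vowel of the stem — -ri when the last vowel of the stem is a front vowel (*zugagi*, *he*, *one*, *ute*); -ro when the last vowel of the stem is a back vowel (*jugsa*, *ibso*).
The last vowel of *husa* is /a/, which is a back vowel, so the suffix is -ro, giving *husaro*.
*zunti* — last vowel /i/ (a front vowel) → -ri → *zuntiri*.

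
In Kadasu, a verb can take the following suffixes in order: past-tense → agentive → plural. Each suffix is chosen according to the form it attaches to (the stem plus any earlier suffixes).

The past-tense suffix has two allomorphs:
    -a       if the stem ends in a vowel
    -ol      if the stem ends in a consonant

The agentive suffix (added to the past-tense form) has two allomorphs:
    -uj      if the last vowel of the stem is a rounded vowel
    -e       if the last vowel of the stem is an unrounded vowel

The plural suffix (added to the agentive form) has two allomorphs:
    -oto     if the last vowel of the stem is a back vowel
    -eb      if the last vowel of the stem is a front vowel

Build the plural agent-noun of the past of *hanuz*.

hanuzolujoto

*hanuz*: final sound = /z/, a consonant → -ol → *hanuzol*.
The last vowel of the past-tense form *hanuzol* is /o/, which is a rounded vowel, so the agentive suffix is -uj, giving *hanuzoluj*.
The agentive form *hanuzoluj* — last vowel /u/ (a back vowel) → -oto → *hanuzolujoto*.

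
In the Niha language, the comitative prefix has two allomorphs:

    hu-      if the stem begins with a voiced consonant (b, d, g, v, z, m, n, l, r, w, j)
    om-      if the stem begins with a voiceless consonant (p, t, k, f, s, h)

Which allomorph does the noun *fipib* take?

*fipib*: first consonant = /f/, voiceless → om-.

om-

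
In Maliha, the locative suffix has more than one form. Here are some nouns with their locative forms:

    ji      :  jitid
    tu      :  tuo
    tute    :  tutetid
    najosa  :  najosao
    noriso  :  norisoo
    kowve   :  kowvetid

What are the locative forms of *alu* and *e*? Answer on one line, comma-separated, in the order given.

aluo, etid

The suffix is conditioned by the last vowel: -tid when the last vowel of the stem is a front vowel (*ji*, *tute*, *kowve*); -o when the last vowel of the stem is a back vowel (*tu*, *najosa*, *noriso*).
*alu*: last vowel = /u/, a back vowel → -o → *aluo*.
Since the last vowel of *e* is /e/ (a front vowel), it takes -tid, giving *etid*.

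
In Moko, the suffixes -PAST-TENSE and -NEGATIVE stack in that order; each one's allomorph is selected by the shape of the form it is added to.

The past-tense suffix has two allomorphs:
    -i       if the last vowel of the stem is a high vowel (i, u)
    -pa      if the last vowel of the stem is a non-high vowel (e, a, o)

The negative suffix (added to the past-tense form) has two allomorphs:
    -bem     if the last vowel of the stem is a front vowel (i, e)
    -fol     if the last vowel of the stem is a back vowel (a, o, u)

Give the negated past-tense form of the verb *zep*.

Since the last vowel of *zep* is /e/ (a non-high vowel), it takes -pa, giving *zeppa*.
The last vowel of the past-tense form *zeppa* is /a/, which is a back vowel, so the negative suffix is -fol, giving *zeppafol*.

zeppafol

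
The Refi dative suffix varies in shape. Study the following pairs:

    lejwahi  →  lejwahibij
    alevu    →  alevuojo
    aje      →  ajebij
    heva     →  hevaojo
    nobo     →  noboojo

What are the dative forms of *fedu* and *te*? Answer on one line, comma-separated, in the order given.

feduojo, tebij

The alternation tracks the last vowel of the stem — -bij when the last vowel of the stem is a front vowel (*lejwahi*, *aje*); -ojo when the last vowel of the stem is a back vowel (*alevu*, *heva*, *nobo*).
*fedu*: last vowel = /u/, a back vowel → -ojo → *feduojo*.
*te* — last vowel /e/ (a front vowel) → -bij → *tebij*.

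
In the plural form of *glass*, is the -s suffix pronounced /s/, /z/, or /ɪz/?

/ɪz/

The stem *glass* ends in a sibilant (/s, z, ʃ, ʒ, tʃ, dʒ/).
The plural suffix surfaces as /ɪz/ after sibilants, /s/ after other voiceless consonants, and /z/ after other voiced sounds.
So the plural -s on *glass* is pronounced /ɪz/.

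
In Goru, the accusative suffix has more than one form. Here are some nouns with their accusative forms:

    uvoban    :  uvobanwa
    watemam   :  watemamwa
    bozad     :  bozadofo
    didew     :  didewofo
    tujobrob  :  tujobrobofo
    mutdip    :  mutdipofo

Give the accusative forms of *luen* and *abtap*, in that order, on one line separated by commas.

The alternation tracks the final consonant of the stem — -wa when the stem ends in a nasal (*uvoban*, *watemam*); -ofo when the stem ends in a non-nasal consonant (*bozad*, *didew*, *tujobrob*, *mutdip*).
Since the final consonant of *luen* is /n/ (a nasal), it takes -wa, giving *luenwa*.
*abtap*: final consonant = /p/, non-nasal → -ofo → *abtapofo*.

luenwa, abtapofo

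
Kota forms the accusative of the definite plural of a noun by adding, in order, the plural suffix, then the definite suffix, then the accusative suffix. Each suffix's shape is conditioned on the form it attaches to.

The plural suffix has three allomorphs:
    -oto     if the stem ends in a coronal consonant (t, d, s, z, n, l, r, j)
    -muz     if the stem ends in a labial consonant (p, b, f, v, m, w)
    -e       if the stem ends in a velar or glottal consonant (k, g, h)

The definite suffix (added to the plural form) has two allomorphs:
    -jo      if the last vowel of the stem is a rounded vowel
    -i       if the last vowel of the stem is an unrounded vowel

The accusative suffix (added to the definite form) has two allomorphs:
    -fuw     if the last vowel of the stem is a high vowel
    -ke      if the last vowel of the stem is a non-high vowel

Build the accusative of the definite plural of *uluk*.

ulukeifuw

The final consonant of *uluk* is /k/, which is velar/glottal, so the plural suffix is -e, giving *uluke*.
The plural form *uluke*: last vowel = /e/, an unrounded vowel → -i → *ulukei*.
The last vowel of the definite form *ulukei* is /i/, which is a high vowel, so the accusative suffix is -fuw, giving *ulukeifuw*.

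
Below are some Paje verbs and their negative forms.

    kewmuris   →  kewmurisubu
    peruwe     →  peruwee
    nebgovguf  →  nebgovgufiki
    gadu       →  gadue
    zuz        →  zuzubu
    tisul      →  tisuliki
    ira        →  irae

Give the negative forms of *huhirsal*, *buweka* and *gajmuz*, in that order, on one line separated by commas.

The alternation tracks the final sound of the stem — -ubu when the stem ends in a sibilant (*kewmuris*, *zuz*); -iki when the stem ends in a non-sibilant consonant (*nebgovguf*, *tisul*); -e when the stem ends in a vowel (*peruwe*, *gadu*, *ira*).
*huhirsal*: final sound = /l/, a non-sibilant consonant → -iki → *huhirsaliki*.
*buweka*: final sound = /a/, a vowel → -e → *buwekae*.
Since the final sound of *gajmuz* is /z/ (a sibilant), it takes -ubu, giving *gajmuzubu*.

huhirsaliki, buwekae, gajmuzubu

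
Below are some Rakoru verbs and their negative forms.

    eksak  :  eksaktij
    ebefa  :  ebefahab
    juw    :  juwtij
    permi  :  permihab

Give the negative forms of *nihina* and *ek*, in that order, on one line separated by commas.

The pattern is consonant vs. vowel: -tij when the stem ends in a consonant (*eksak*, *juw*); -hab when the stem ends in a vowel (*ebefa*, *permi*).
*nihina* — final sound /a/ (a vowel) → -hab → *nihinahab*.
*ek*: final sound = /k/, a consonant → -tij → *ektij*.

nihinahab, ektij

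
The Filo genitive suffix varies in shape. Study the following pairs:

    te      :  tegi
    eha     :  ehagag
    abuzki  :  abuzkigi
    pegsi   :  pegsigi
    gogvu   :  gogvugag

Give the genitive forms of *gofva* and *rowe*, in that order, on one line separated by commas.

Looking at the last vowel of each stem: -gi when the last vowel of the stem is a front vowel (*te*, *abuzki*, *pegsi*); -gag when the last vowel of the stem is a back vowel (*eha*, *gogvu*).
The last vowel of *gofva* is /a/, which is a back vowel, so the suffix is -gag, giving *gofvagag*.
The last vowel of *rowe* is /e/, which is a front vowel, so the suffix is -gi, giving *rowegi*.

gofvagag, rowegi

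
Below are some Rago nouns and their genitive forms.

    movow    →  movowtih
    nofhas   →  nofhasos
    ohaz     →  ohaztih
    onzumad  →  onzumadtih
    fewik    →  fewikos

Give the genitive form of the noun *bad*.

The pattern is voicing of the final consonant: -os when the stem ends in a voiceless consonant (*nofhas*, *fewik*); -tih when the stem ends in a voiced consonant (*movow*, *ohaz*, *onzumad*).
Since the final consonant of *bad* is /d/ (voiced), it takes -tih, giving *badtih*.

badtih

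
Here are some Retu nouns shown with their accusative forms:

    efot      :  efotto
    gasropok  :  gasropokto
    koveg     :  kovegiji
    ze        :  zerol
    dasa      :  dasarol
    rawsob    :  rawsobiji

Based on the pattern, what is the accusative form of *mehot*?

mehotto

The pattern is voicing of the final sound: -to when the stem ends in a voiceless consonant (*efot*, *gasropok*); -iji when the stem ends in a voiced consonant (*koveg*, *rawsob*); -rol when the stem ends in a vowel (*ze*, *dasa*).
*mehot*: final sound = /t/, a voiceless consonant → -to → *mehotto*.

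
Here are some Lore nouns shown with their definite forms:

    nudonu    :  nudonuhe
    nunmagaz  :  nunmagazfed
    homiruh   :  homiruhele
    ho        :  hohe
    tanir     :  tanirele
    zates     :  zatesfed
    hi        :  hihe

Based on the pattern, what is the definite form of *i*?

ihe

The pattern is sibilance of the final sound: -fed when the stem ends in a sibilant (*nunmagaz*, *zates*); -ele when the stem ends in a non-sibilant consonant (*homiruh*, *tanir*); -he when the stem ends in a vowel (*nudonu*, *ho*, *hi*).
The final sound of *i* is /i/, which is a vowel, so the suffix is -he, giving *ihe*.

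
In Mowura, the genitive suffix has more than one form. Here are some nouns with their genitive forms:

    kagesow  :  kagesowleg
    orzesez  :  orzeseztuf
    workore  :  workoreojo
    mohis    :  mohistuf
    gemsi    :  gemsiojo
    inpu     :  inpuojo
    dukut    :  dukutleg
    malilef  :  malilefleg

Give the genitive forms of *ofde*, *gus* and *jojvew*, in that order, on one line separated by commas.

ofdeojo, gustuf, jojvewleg

The alternation tracks the final sound of the stem — -tuf when the stem ends in a sibilant (*orzesez*, *mohis*); -leg when the stem ends in a non-sibilant consonant (*kagesow*, *dukut*, *malilef*); -ojo when the stem ends in a vowel (*workore*, *gemsi*, *inpu*).
*ofde*: final sound = /e/, a vowel → -ojo → *ofdeojo*.
Since the final sound of *gus* is /s/ (a sibilant), it takes -tuf, giving *gustuf*.
Since the final sound of *jojvew* is /w/ (a non-sibilant consonant), it takes -leg, giving *jojvewleg*.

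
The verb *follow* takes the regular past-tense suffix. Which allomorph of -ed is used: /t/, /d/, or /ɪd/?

/d/

The stem *follow* ends in a voiced sound other than /d/.
The -ed suffix is realized as /ɪd/ after /t, d/; as /t/ after other voiceless consonants; and as /d/ after other voiced sounds.
So -ed on *follow* is pronounced /d/.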